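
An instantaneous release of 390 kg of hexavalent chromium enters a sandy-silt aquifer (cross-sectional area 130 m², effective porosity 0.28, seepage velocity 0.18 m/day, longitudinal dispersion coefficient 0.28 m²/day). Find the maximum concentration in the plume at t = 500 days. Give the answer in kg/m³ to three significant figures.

The peak of an instantaneous 1D plume sits at x = vt; there the Gaussian factor is 1 and C_max = M/(n_e·A·√(4πDt)), where n_e·A is the pore area the mass is dissolved in.
√(4πDt) = √(4π × 0.28 × 500) = 41.94 m, so C_max = 390/(0.28 × 130 × 41.94) = 0.255 kg/m³.

0.255 kg/m³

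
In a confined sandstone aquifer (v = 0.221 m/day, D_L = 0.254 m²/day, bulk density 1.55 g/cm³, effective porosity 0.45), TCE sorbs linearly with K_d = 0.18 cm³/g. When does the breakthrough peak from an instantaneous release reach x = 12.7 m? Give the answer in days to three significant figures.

85.1 days

Retardation factor R = 1 + ρ_b·K_d/n = 1 + 1.55 × 0.18/0.45 = 1.620.
Sorption retards both mechanisms: v_R = v/R = 0.1364 m/day, D_R = D/R = 0.1568 m²/day.
Peak time from v_R²t² + 2D_R t − x² = 0: t = (√(D_R² + v_R²x²) − D_R)/v_R².
√(D_R² + v_R²x²) = √(0.1568² + 0.1364² × 12.7²) = 1.739; v_R² = 0.01860.
t = (1.739 − 0.1568)/0.01860 = 85.1 days.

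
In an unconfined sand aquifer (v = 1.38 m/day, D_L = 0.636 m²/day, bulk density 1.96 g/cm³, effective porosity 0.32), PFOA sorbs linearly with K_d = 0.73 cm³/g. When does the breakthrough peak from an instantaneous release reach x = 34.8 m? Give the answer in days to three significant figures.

136 days

Retardation factor R = 1 + ρ_b·K_d/n = 1 + 1.96 × 0.73/0.32 = 5.471.
Sorption retards both mechanisms: v_R = v/R = 0.2522 m/day, D_R = D/R = 0.1162 m²/day.
Peak time from v_R²t² + 2D_R t − x² = 0: t = (√(D_R² + v_R²x²) − D_R)/v_R².
√(D_R² + v_R²x²) = √(0.1162² + 0.2522² × 34.8²) = 8.777; v_R² = 0.06360.
t = (8.777 − 0.1162)/0.06360 = 136 days.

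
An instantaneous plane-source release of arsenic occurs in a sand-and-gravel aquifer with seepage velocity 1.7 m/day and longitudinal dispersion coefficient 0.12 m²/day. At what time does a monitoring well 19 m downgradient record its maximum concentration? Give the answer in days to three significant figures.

11.1 days

For the 1D instantaneous-source solution, setting ∂C/∂t = 0 at fixed x gives v²t² + 2Dt − x² = 0, so t = (√(D² + v²x²) − D)/v².
√(D² + v²x²) = √(0.12² + 1.7² × 19²) = 32.30; v² = 2.89.
t = (32.30 − 0.12)/2.89 = 11.1 days (vs. the pure-advection estimate x/v = 11.2 d).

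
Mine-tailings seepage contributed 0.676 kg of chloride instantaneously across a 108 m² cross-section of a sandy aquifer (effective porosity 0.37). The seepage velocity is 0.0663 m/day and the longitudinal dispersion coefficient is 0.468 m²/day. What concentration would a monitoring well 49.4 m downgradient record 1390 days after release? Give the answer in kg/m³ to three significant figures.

For an instantaneous plane source, C(x,t) = M/(n_e·A·√(4πDt)) · exp(−(x−vt)²/(4Dt)), with n_e·A the pore (flow) area.
Plume center vt = 0.0663 × 1390 = 92.157 m, so the well at 49.4 m is 42.757 m upgradient of the peak.
√(4πDt) = 90.41 m, giving peak height M/(n_e·A·√(4πDt)) = 0.676/(0.37 × 108 × 90.41) = 0.0001871 kg/m³.
(x−vt)²/(4Dt) = (-42.757)²/(4 × 0.468 × 1390) = 0.7026; exp(−0.7026) = 0.4953.
C = 0.0001871 × 0.4953 = 9.27e-05 kg/m³.

9.27e-05 kg/m³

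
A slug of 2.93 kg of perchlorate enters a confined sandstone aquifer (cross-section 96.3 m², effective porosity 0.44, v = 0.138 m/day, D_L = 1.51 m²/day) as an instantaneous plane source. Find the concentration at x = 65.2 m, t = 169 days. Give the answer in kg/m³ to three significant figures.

For an instantaneous plane source, C(x,t) = M/(n_e·A·√(4πDt)) · exp(−(x−vt)²/(4Dt)), with n_e·A the pore (flow) area.
Plume center vt = 0.138 × 169 = 23.322 m, so the well at 65.2 m is 41.878 m downgradient of the peak.
√(4πDt) = 56.63 m, giving peak height M/(n_e·A·√(4πDt)) = 2.93/(0.44 × 96.3 × 56.63) = 0.001221 kg/m³.
(x−vt)²/(4Dt) = (41.878)²/(4 × 1.51 × 169) = 1.718; exp(−1.718) = 0.1794.
C = 0.001221 × 0.1794 = 0.000219 kg/m³.

0.000219 kg/m³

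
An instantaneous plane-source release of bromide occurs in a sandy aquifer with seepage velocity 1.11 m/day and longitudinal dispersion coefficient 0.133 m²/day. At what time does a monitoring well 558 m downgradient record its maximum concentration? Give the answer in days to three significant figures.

503 days

For the 1D instantaneous-source solution, setting ∂C/∂t = 0 at fixed x gives v²t² + 2Dt − x² = 0, so t = (√(D² + v²x²) − D)/v².
√(D² + v²x²) = √(0.133² + 1.11² × 558²) = 619.4; v² = 1.2321.
t = (619.4 − 0.133)/1.2321 = 503 days (vs. the pure-advection estimate x/v = 503 d).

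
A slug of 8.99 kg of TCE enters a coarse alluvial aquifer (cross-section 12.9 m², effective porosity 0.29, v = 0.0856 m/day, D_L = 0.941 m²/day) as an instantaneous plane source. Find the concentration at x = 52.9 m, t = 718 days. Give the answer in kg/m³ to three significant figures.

0.0254 kg/m³

For an instantaneous plane source, C(x,t) = M/(n_e·A·√(4πDt)) · exp(−(x−vt)²/(4Dt)), with n_e·A the pore (flow) area.
Plume center vt = 0.0856 × 718 = 61.4608 m, so the well at 52.9 m is 8.5608 m upgradient of the peak.
√(4πDt) = 92.14 m, giving peak height M/(n_e·A·√(4πDt)) = 8.99/(0.29 × 12.9 × 92.14) = 0.02608 kg/m³.
(x−vt)²/(4Dt) = (-8.5608)²/(4 × 0.941 × 718) = 0.02712; exp(−0.02712) = 0.9732.
C = 0.02608 × 0.9732 = 0.0254 kg/m³.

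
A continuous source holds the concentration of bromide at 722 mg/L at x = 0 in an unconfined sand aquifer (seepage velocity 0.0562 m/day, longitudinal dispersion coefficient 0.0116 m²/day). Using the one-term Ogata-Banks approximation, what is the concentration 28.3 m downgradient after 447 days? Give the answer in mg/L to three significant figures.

117 mg/L

For a continuous step input, C/C₀ ≈ ½·erfc((x−vt)/(2√(Dt))).
vt = 0.0562 × 447 = 25.1214 m and 2√(Dt) = 2√(0.0116 × 447) = 4.554 m.
Argument (x−vt)/(2√(Dt)) = (28.3 − 25.1214)/4.554 = 0.6980; ½·erfc(0.6980) = 0.1618.
C = 722 × 0.1618 = 117 mg/L.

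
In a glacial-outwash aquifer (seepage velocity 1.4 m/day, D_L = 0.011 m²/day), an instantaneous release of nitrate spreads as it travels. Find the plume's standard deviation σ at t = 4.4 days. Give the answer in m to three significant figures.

0.311 m

Dispersive spreading gives a Gaussian with σ² = 2Dt; advection only shifts the center.
σ = √(2 × 0.011 × 4.4) = 0.311 m.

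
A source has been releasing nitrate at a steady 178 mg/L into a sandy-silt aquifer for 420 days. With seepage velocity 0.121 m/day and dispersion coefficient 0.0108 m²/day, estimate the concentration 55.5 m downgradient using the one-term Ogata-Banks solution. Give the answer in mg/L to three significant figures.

For a continuous step input, C/C₀ ≈ ½·erfc((x−vt)/(2√(Dt))).
vt = 0.121 × 420 = 50.82 m and 2√(Dt) = 2√(0.0108 × 420) = 4.260 m.
Argument (x−vt)/(2√(Dt)) = (55.5 − 50.82)/4.260 = 1.099; ½·erfc(1.099) = 0.06007.
C = 178 × 0.06007 = 10.7 mg/L.

10.7 mg/L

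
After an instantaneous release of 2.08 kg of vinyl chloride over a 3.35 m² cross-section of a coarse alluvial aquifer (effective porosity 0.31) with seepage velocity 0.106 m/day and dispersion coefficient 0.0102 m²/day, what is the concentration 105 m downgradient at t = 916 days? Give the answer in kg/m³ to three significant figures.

For an instantaneous plane source, C(x,t) = M/(n_e·A·√(4πDt)) · exp(−(x−vt)²/(4Dt)), with n_e·A the pore (flow) area.
Plume center vt = 0.106 × 916 = 97.096 m, so the well at 105 m is 7.904 m downgradient of the peak.
√(4πDt) = 10.84 m, giving peak height M/(n_e·A·√(4πDt)) = 2.08/(0.31 × 3.35 × 10.84) = 0.1848 kg/m³.
(x−vt)²/(4Dt) = (7.904)²/(4 × 0.0102 × 916) = 1.672; exp(−1.672) = 0.1879.
C = 0.1848 × 0.1879 = 0.0347 kg/m³.

0.0347 kg/m³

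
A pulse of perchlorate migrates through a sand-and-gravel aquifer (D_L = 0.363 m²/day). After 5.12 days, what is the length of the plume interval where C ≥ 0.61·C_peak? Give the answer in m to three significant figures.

3.83 m

The plume is Gaussian with σ = √(2Dt) = √(2 × 0.363 × 5.12) = 1.928 m.
C/C_peak = exp(−Δx²/(2σ²)) = 0.61 ⇒ Δx = σ·√(−2 ln 0.61) = 1.928 × 0.9943 = 1.917 m.
Width = 2Δx = 3.83 m.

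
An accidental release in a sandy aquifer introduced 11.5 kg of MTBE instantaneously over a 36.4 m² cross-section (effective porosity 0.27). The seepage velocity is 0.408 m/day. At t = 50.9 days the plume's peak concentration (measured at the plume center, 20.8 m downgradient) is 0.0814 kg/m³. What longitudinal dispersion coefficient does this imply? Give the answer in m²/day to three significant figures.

At the plume center C_max = M/(n_e·A·√(4πDt)), so D = M²/(4πt·(n_e·A·C_max)²).
n_e·A·C_max = 0.27 × 36.4 × 0.0814 = 0.8000 kg/m.
D = 11.5²/(4π × 50.9 × 0.8000²) = 0.323 m²/day.

0.323 m²/day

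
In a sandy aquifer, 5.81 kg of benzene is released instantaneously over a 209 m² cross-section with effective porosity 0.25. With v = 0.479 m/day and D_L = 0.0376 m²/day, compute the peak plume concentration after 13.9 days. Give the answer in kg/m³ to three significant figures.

0.0434 kg/m³

The peak of an instantaneous 1D plume sits at x = vt; there the Gaussian factor is 1 and C_max = M/(n_e·A·√(4πDt)), where n_e·A is the pore area the mass is dissolved in.
√(4πDt) = √(4π × 0.0376 × 13.9) = 2.563 m, so C_max = 5.81/(0.25 × 209 × 2.563) = 0.0434 kg/m³.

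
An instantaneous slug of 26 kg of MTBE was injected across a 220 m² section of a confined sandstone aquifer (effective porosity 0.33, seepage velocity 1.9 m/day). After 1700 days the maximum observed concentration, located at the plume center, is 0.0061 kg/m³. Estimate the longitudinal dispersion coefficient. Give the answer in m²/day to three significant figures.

At the plume center C_max = M/(n_e·A·√(4πDt)), so D = M²/(4πt·(n_e·A·C_max)²).
n_e·A·C_max = 0.33 × 220 × 0.0061 = 0.4429 kg/m.
D = 26²/(4π × 1700 × 0.4429²) = 0.161 m²/day.

0.161 m²/day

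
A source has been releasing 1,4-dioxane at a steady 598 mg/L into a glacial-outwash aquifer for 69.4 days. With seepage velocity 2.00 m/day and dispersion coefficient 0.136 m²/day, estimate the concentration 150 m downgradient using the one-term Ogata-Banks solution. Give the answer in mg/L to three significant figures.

2.97 mg/L

For a continuous step input, C/C₀ ≈ ½·erfc((x−vt)/(2√(Dt))).
vt = 2.00 × 69.4 = 138.8 m and 2√(Dt) = 2√(0.136 × 69.4) = 6.144 m.
Argument (x−vt)/(2√(Dt)) = (150 − 138.8)/6.144 = 1.823; ½·erfc(1.823) = 0.004967.
C = 598 × 0.004967 = 2.97 mg/L.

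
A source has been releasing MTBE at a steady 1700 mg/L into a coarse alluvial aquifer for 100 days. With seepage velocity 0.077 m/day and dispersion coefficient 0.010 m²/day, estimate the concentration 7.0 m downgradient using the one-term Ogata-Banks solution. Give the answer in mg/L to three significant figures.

1170 mg/L

For a continuous step input, C/C₀ ≈ ½·erfc((x−vt)/(2√(Dt))).
vt = 0.077 × 100 = 7.7 m and 2√(Dt) = 2√(0.010 × 100) = 2.000 m.
Argument (x−vt)/(2√(Dt)) = (7.0 − 7.7)/2.000 = -0.3500; ½·erfc(-0.3500) = 0.6897.
C = 1700 × 0.6897 = 1170 mg/L.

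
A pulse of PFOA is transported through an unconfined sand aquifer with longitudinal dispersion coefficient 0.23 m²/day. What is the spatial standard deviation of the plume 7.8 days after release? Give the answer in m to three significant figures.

Dispersive spreading gives a Gaussian with σ² = 2Dt; advection only shifts the center.
σ = √(2 × 0.23 × 7.8) = 1.89 m.

1.89 m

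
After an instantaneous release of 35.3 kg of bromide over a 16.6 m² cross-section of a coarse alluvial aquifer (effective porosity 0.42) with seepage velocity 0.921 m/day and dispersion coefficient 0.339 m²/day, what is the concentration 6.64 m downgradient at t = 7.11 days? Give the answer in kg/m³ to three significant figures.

0.919 kg/m³

For an instantaneous plane source, C(x,t) = M/(n_e·A·√(4πDt)) · exp(−(x−vt)²/(4Dt)), with n_e·A the pore (flow) area.
Plume center vt = 0.921 × 7.11 = 6.54831 m, so the well at 6.64 m is 0.09169 m downgradient of the peak.
√(4πDt) = 5.504 m, giving peak height M/(n_e·A·√(4πDt)) = 35.3/(0.42 × 16.6 × 5.504) = 0.9199 kg/m³.
(x−vt)²/(4Dt) = (0.09169)²/(4 × 0.339 × 7.11) = 0.0008720; exp(−0.0008720) = 0.9991.
C = 0.9199 × 0.9991 = 0.919 kg/m³.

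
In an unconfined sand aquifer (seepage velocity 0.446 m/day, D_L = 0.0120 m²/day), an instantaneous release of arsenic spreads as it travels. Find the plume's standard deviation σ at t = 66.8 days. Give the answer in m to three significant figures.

Dispersive spreading gives a Gaussian with σ² = 2Dt; advection only shifts the center.
σ = √(2 × 0.0120 × 66.8) = 1.27 m.

1.27 m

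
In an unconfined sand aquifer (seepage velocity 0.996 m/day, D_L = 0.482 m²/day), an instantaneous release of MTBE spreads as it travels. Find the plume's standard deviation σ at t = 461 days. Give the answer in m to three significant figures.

21.1 m

Dispersive spreading gives a Gaussian with σ² = 2Dt; advection only shifts the center.
σ = √(2 × 0.482 × 461) = 21.1 m.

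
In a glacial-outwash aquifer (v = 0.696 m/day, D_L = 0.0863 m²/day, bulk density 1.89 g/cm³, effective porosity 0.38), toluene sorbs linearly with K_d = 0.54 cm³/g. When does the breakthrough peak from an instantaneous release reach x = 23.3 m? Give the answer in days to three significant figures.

Retardation factor R = 1 + ρ_b·K_d/n = 1 + 1.89 × 0.54/0.38 = 3.686.
Sorption retards both mechanisms: v_R = v/R = 0.1888 m/day, D_R = D/R = 0.02341 m²/day.
Peak time from v_R²t² + 2D_R t − x² = 0: t = (√(D_R² + v_R²x²) − D_R)/v_R².
√(D_R² + v_R²x²) = √(0.02341² + 0.1888² × 23.3²) = 4.399; v_R² = 0.03565.
t = (4.399 − 0.02341)/0.03565 = 123 days.

123 days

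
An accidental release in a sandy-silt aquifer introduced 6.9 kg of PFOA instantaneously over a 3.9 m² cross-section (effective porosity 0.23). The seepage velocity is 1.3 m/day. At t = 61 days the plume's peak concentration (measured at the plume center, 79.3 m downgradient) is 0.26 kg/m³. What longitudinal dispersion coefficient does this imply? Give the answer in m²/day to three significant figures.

At the plume center C_max = M/(n_e·A·√(4πDt)), so D = M²/(4πt·(n_e·A·C_max)²).
n_e·A·C_max = 0.23 × 3.9 × 0.26 = 0.2332 kg/m.
D = 6.9²/(4π × 61 × 0.2332²) = 1.14 m²/day.

1.14 m²/day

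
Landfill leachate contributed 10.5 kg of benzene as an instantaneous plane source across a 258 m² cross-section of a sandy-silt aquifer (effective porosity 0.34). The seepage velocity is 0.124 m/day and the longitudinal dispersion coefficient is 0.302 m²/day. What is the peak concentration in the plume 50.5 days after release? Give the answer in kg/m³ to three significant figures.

0.00865 kg/m³

The peak of an instantaneous 1D plume sits at x = vt; there the Gaussian factor is 1 and C_max = M/(n_e·A·√(4πDt)), where n_e·A is the pore area the mass is dissolved in.
√(4πDt) = √(4π × 0.302 × 50.5) = 13.84 m, so C_max = 10.5/(0.34 × 258 × 13.84) = 0.00865 kg/m³.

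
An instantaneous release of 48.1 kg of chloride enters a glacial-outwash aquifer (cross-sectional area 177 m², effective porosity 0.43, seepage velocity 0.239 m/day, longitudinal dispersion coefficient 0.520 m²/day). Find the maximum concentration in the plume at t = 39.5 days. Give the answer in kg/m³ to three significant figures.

The peak of an instantaneous 1D plume sits at x = vt; there the Gaussian factor is 1 and C_max = M/(n_e·A·√(4πDt)), where n_e·A is the pore area the mass is dissolved in.
√(4πDt) = √(4π × 0.520 × 39.5) = 16.07 m, so C_max = 48.1/(0.43 × 177 × 16.07) = 0.0393 kg/m³.

0.0393 kg/m³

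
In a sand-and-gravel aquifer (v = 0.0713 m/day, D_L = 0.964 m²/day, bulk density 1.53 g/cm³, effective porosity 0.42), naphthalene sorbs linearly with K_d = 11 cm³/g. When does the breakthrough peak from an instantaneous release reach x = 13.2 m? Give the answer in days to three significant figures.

3100 days

Retardation factor R = 1 + ρ_b·K_d/n = 1 + 1.53 × 11/0.42 = 41.07.
Sorption retards both mechanisms: v_R = v/R = 0.001736 m/day, D_R = D/R = 0.02347 m²/day.
Peak time from v_R²t² + 2D_R t − x² = 0: t = (√(D_R² + v_R²x²) − D_R)/v_R².
√(D_R² + v_R²x²) = √(0.02347² + 0.001736² × 13.2²) = 0.03280; v_R² = 3.014e-06.
t = (0.03280 − 0.02347)/3.014e-06 = 3100 days.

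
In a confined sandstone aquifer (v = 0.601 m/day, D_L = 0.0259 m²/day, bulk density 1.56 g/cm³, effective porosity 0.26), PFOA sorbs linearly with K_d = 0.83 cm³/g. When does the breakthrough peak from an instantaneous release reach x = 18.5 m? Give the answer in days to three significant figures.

Retardation factor R = 1 + ρ_b·K_d/n = 1 + 1.56 × 0.83/0.26 = 5.980.
Sorption retards both mechanisms: v_R = v/R = 0.1005 m/day, D_R = D/R = 0.004331 m²/day.
Peak time from v_R²t² + 2D_R t − x² = 0: t = (√(D_R² + v_R²x²) − D_R)/v_R².
√(D_R² + v_R²x²) = √(0.004331² + 0.1005² × 18.5²) = 1.859; v_R² = 0.01010.
t = (1.859 − 0.004331)/0.01010 = 184 days.

184 days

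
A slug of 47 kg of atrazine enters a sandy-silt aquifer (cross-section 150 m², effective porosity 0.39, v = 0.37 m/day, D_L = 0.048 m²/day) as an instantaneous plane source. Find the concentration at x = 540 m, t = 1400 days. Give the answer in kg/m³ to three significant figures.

For an instantaneous plane source, C(x,t) = M/(n_e·A·√(4πDt)) · exp(−(x−vt)²/(4Dt)), with n_e·A the pore (flow) area.
Plume center vt = 0.37 × 1400 = 518 m, so the well at 540 m is 22 m downgradient of the peak.
√(4πDt) = 29.06 m, giving peak height M/(n_e·A·√(4πDt)) = 47/(0.39 × 150 × 29.06) = 0.02765 kg/m³.
(x−vt)²/(4Dt) = (22)²/(4 × 0.048 × 1400) = 1.801; exp(−1.801) = 0.1651.
C = 0.02765 × 0.1651 = 0.00457 kg/m³.

0.00457 kg/m³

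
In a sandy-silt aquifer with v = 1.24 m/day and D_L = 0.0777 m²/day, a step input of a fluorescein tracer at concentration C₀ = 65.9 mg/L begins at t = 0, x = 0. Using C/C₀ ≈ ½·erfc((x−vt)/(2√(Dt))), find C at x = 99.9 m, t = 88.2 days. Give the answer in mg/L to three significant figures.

65.6 mg/L

For a continuous step input, C/C₀ ≈ ½·erfc((x−vt)/(2√(Dt))).
vt = 1.24 × 88.2 = 109.368 m and 2√(Dt) = 2√(0.0777 × 88.2) = 5.236 m.
Argument (x−vt)/(2√(Dt)) = (99.9 − 109.368)/5.236 = -1.808; ½·erfc(-1.808) = 0.9947.
C = 65.9 × 0.9947 = 65.6 mg/L.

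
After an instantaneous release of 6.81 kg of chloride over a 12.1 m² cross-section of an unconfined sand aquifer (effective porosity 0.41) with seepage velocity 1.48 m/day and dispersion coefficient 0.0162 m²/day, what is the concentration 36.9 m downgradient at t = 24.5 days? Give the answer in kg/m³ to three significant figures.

For an instantaneous plane source, C(x,t) = M/(n_e·A·√(4πDt)) · exp(−(x−vt)²/(4Dt)), with n_e·A the pore (flow) area.
Plume center vt = 1.48 × 24.5 = 36.26 m, so the well at 36.9 m is 0.64 m downgradient of the peak.
√(4πDt) = 2.233 m, giving peak height M/(n_e·A·√(4πDt)) = 6.81/(0.41 × 12.1 × 2.233) = 0.6147 kg/m³.
(x−vt)²/(4Dt) = (0.64)²/(4 × 0.0162 × 24.5) = 0.2580; exp(−0.2580) = 0.7726.
C = 0.6147 × 0.7726 = 0.475 kg/m³.

0.475 kg/m³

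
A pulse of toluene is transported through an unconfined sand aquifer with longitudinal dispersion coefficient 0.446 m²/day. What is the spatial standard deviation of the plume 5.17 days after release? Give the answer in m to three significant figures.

2.15 m

Dispersive spreading gives a Gaussian with σ² = 2Dt; advection only shifts the center.
σ = √(2 × 0.446 × 5.17) = 2.15 m.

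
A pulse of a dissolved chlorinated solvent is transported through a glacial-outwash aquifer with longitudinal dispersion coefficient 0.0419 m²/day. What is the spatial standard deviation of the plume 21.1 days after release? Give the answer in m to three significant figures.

Dispersive spreading gives a Gaussian with σ² = 2Dt; advection only shifts the center.
σ = √(2 × 0.0419 × 21.1) = 1.33 m.

1.33 m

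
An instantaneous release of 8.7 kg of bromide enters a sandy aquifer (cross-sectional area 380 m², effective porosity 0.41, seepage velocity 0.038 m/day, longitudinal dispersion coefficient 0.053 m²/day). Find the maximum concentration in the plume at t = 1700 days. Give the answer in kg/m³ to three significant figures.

0.00166 kg/m³

The peak of an instantaneous 1D plume sits at x = vt; there the Gaussian factor is 1 and C_max = M/(n_e·A·√(4πDt)), where n_e·A is the pore area the mass is dissolved in.
√(4πDt) = √(4π × 0.053 × 1700) = 33.65 m, so C_max = 8.7/(0.41 × 380 × 33.65) = 0.00166 kg/m³.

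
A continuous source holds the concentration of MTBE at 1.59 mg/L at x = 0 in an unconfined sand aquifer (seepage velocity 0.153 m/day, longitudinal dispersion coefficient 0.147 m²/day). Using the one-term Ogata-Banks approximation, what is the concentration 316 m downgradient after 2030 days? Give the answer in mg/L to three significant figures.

For a continuous step input, C/C₀ ≈ ½·erfc((x−vt)/(2√(Dt))).
vt = 0.153 × 2030 = 310.59 m and 2√(Dt) = 2√(0.147 × 2030) = 34.55 m.
Argument (x−vt)/(2√(Dt)) = (316 − 310.59)/34.55 = 0.1566; ½·erfc(0.1566) = 0.4124.
C = 1.59 × 0.4124 = 0.656 mg/L.

0.656 mg/L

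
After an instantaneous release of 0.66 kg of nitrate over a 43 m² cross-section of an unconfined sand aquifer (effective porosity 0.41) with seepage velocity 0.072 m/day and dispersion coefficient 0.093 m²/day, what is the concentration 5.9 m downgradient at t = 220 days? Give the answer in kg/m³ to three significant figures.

0.000698 kg/m³

For an instantaneous plane source, C(x,t) = M/(n_e·A·√(4πDt)) · exp(−(x−vt)²/(4Dt)), with n_e·A the pore (flow) area.
Plume center vt = 0.072 × 220 = 15.84 m, so the well at 5.9 m is 9.94 m upgradient of the peak.
√(4πDt) = 16.03 m, giving peak height M/(n_e·A·√(4πDt)) = 0.66/(0.41 × 43 × 16.03) = 0.002335 kg/m³.
(x−vt)²/(4Dt) = (-9.94)²/(4 × 0.093 × 220) = 1.207; exp(−1.207) = 0.2991.
C = 0.002335 × 0.2991 = 0.000698 kg/m³.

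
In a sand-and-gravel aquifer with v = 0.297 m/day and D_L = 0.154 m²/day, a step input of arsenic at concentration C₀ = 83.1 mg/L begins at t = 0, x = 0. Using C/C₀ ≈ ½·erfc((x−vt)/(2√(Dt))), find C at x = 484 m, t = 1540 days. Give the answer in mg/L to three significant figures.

For a continuous step input, C/C₀ ≈ ½·erfc((x−vt)/(2√(Dt))).
vt = 0.297 × 1540 = 457.38 m and 2√(Dt) = 2√(0.154 × 1540) = 30.80 m.
Argument (x−vt)/(2√(Dt)) = (484 − 457.38)/30.80 = 0.8643; ½·erfc(0.8643) = 0.1108.
C = 83.1 × 0.1108 = 9.21 mg/L.

9.21 mg/L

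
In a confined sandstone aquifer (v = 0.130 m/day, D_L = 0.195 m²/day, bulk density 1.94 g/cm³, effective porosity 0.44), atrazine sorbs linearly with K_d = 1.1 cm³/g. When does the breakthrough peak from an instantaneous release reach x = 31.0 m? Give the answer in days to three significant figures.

Retardation factor R = 1 + ρ_b·K_d/n = 1 + 1.94 × 1.1/0.44 = 5.850.
Sorption retards both mechanisms: v_R = v/R = 0.02222 m/day, D_R = D/R = 0.03333 m²/day.
Peak time from v_R²t² + 2D_R t − x² = 0: t = (√(D_R² + v_R²x²) − D_R)/v_R².
√(D_R² + v_R²x²) = √(0.03333² + 0.02222² × 31.0²) = 0.6896; v_R² = 0.0004937.
t = (0.6896 − 0.03333)/0.0004937 = 1330 days.

1330 days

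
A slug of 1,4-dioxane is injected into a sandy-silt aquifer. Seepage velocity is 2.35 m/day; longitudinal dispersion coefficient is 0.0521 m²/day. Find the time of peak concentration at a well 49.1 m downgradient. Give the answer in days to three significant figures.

For the 1D instantaneous-source solution, setting ∂C/∂t = 0 at fixed x gives v²t² + 2Dt − x² = 0, so t = (√(D² + v²x²) − D)/v².
√(D² + v²x²) = √(0.0521² + 2.35² × 49.1²) = 115.4; v² = 5.5225.
t = (115.4 − 0.0521)/5.5225 = 20.9 days (vs. the pure-advection estimate x/v = 20.9 d).

20.9 days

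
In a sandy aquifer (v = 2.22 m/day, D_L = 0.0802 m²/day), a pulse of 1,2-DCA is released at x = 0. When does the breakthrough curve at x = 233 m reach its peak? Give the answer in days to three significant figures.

105 days

For the 1D instantaneous-source solution, setting ∂C/∂t = 0 at fixed x gives v²t² + 2Dt − x² = 0, so t = (√(D² + v²x²) − D)/v².
√(D² + v²x²) = √(0.0802² + 2.22² × 233²) = 517.3; v² = 4.9284.
t = (517.3 − 0.0802)/4.9284 = 105 days (vs. the pure-advection estimate x/v = 105 d).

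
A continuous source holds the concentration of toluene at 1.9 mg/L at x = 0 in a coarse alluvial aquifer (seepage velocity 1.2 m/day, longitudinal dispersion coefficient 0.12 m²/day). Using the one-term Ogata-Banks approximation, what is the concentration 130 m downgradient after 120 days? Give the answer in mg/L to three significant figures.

1.89 mg/L

For a continuous step input, C/C₀ ≈ ½·erfc((x−vt)/(2√(Dt))).
vt = 1.2 × 120 = 144 m and 2√(Dt) = 2√(0.12 × 120) = 7.589 m.
Argument (x−vt)/(2√(Dt)) = (130 − 144)/7.589 = -1.845; ½·erfc(-1.845) = 0.9955.
C = 1.9 × 0.9955 = 1.89 mg/L.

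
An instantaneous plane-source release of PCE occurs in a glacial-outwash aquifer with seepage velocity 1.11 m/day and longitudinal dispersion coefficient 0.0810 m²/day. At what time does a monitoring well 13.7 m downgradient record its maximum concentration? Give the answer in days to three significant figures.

For the 1D instantaneous-source solution, setting ∂C/∂t = 0 at fixed x gives v²t² + 2Dt − x² = 0, so t = (√(D² + v²x²) − D)/v².
√(D² + v²x²) = √(0.0810² + 1.11² × 13.7²) = 15.21; v² = 1.2321.
t = (15.21 − 0.0810)/1.2321 = 12.3 days (vs. the pure-advection estimate x/v = 12.3 d).

12.3 days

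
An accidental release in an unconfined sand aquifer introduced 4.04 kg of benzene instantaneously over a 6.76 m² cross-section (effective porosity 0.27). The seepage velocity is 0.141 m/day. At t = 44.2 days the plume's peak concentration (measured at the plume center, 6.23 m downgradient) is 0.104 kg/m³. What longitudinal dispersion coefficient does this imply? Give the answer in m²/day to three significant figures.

At the plume center C_max = M/(n_e·A·√(4πDt)), so D = M²/(4πt·(n_e·A·C_max)²).
n_e·A·C_max = 0.27 × 6.76 × 0.104 = 0.1898 kg/m.
D = 4.04²/(4π × 44.2 × 0.1898²) = 0.816 m²/day.

0.816 m²/day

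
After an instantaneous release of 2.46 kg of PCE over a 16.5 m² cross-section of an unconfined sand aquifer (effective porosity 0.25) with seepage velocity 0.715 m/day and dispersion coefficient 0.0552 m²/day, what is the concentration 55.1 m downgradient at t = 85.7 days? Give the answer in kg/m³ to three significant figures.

0.0103 kg/m³

For an instantaneous plane source, C(x,t) = M/(n_e·A·√(4πDt)) · exp(−(x−vt)²/(4Dt)), with n_e·A the pore (flow) area.
Plume center vt = 0.715 × 85.7 = 61.2755 m, so the well at 55.1 m is 6.1755 m upgradient of the peak.
√(4πDt) = 7.710 m, giving peak height M/(n_e·A·√(4πDt)) = 2.46/(0.25 × 16.5 × 7.710) = 0.07735 kg/m³.
(x−vt)²/(4Dt) = (-6.1755)²/(4 × 0.0552 × 85.7) = 2.015; exp(−2.015) = 0.1333.
C = 0.07735 × 0.1333 = 0.0103 kg/m³.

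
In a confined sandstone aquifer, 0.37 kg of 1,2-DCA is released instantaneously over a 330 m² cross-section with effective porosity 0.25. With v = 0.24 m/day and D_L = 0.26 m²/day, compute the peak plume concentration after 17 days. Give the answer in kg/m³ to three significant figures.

The peak of an instantaneous 1D plume sits at x = vt; there the Gaussian factor is 1 and C_max = M/(n_e·A·√(4πDt)), where n_e·A is the pore area the mass is dissolved in.
√(4πDt) = √(4π × 0.26 × 17) = 7.453 m, so C_max = 0.37/(0.25 × 330 × 7.453) = 0.000602 kg/m³.

0.000602 kg/m³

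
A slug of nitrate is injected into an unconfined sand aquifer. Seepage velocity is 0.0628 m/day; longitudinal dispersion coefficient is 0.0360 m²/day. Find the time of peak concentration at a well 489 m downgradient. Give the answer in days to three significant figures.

For the 1D instantaneous-source solution, setting ∂C/∂t = 0 at fixed x gives v²t² + 2Dt − x² = 0, so t = (√(D² + v²x²) − D)/v².
√(D² + v²x²) = √(0.0360² + 0.0628² × 489²) = 30.71; v² = 0.00394384.
t = (30.71 − 0.0360)/0.00394384 = 7780 days (vs. the pure-advection estimate x/v = 7790 d).

7780 days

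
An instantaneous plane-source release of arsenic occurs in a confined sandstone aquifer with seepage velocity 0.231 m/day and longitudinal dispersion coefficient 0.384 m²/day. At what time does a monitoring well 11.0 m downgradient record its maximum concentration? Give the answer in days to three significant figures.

For the 1D instantaneous-source solution, setting ∂C/∂t = 0 at fixed x gives v²t² + 2Dt − x² = 0, so t = (√(D² + v²x²) − D)/v².
√(D² + v²x²) = √(0.384² + 0.231² × 11.0²) = 2.570; v² = 0.053361.
t = (2.570 − 0.384)/0.053361 = 41.0 days (vs. the pure-advection estimate x/v = 47.6 d).

41.0 days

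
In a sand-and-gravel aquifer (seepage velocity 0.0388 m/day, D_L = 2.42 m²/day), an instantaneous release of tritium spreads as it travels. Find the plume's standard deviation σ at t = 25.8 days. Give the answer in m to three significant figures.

11.2 m

Dispersive spreading gives a Gaussian with σ² = 2Dt; advection only shifts the center.
σ = √(2 × 2.42 × 25.8) = 11.2 m.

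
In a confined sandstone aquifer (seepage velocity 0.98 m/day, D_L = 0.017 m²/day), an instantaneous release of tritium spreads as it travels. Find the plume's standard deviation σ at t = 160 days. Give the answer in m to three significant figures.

2.33 m

Dispersive spreading gives a Gaussian with σ² = 2Dt; advection only shifts the center.
σ = √(2 × 0.017 × 160) = 2.33 m.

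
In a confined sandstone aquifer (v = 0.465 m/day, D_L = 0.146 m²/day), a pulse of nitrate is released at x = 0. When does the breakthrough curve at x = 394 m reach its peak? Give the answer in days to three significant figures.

847 days

For the 1D instantaneous-source solution, setting ∂C/∂t = 0 at fixed x gives v²t² + 2Dt − x² = 0, so t = (√(D² + v²x²) − D)/v².
√(D² + v²x²) = √(0.146² + 0.465² × 394²) = 183.2; v² = 0.216225.
t = (183.2 − 0.146)/0.216225 = 847 days (vs. the pure-advection estimate x/v = 847 d).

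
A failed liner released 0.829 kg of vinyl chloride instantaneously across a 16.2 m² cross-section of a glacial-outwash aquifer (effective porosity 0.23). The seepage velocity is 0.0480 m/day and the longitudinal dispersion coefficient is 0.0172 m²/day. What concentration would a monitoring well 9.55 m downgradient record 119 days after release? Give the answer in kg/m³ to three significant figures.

For an instantaneous plane source, C(x,t) = M/(n_e·A·√(4πDt)) · exp(−(x−vt)²/(4Dt)), with n_e·A the pore (flow) area.
Plume center vt = 0.0480 × 119 = 5.712 m, so the well at 9.55 m is 3.838 m downgradient of the peak.
√(4πDt) = 5.072 m, giving peak height M/(n_e·A·√(4πDt)) = 0.829/(0.23 × 16.2 × 5.072) = 0.04387 kg/m³.
(x−vt)²/(4Dt) = (3.838)²/(4 × 0.0172 × 119) = 1.799; exp(−1.799) = 0.1655.
C = 0.04387 × 0.1655 = 0.00726 kg/m³.

0.00726 kg/m³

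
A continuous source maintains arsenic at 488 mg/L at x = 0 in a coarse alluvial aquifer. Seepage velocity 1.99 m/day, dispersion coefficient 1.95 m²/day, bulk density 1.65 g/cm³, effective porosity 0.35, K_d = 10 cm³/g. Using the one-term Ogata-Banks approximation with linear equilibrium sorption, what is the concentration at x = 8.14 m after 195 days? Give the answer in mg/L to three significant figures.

Retardation factor R = 1 + ρ_b·K_d/n = 1 + 1.65 × 10/0.35 = 48.14.
Sorption retards both mechanisms: v_R = v/R = 0.04134 m/day, D_R = D/R = 0.04051 m²/day.
v_R·t = 0.04134 × 195 = 8.0613 m; 2√(D_R t) = 5.621 m; argument = (8.14 − 8.0613)/5.621 = 0.01400.
C = C₀ × ½·erfc(0.01400) = 488 × 0.4921 = 240 mg/L.

240 mg/L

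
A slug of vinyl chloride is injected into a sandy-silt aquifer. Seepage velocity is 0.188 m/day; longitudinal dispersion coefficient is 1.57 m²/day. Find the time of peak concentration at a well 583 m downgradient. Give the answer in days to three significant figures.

For the 1D instantaneous-source solution, setting ∂C/∂t = 0 at fixed x gives v²t² + 2Dt − x² = 0, so t = (√(D² + v²x²) − D)/v².
√(D² + v²x²) = √(1.57² + 0.188² × 583²) = 109.6; v² = 0.035344.
t = (109.6 − 1.57)/0.035344 = 3060 days (vs. the pure-advection estimate x/v = 3100 d).

3060 days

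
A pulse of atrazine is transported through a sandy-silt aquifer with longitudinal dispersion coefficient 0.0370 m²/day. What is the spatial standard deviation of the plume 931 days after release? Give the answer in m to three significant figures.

8.30 m

Dispersive spreading gives a Gaussian with σ² = 2Dt; advection only shifts the center.
σ = √(2 × 0.0370 × 931) = 8.30 m.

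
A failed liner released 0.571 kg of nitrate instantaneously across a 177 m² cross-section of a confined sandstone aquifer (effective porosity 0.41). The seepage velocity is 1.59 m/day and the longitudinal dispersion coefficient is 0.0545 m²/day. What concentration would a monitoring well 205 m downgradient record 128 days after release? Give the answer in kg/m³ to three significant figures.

0.000777 kg/m³

For an instantaneous plane source, C(x,t) = M/(n_e·A·√(4πDt)) · exp(−(x−vt)²/(4Dt)), with n_e·A the pore (flow) area.
Plume center vt = 1.59 × 128 = 203.52 m, so the well at 205 m is 1.48 m downgradient of the peak.
√(4πDt) = 9.363 m, giving peak height M/(n_e·A·√(4πDt)) = 0.571/(0.41 × 177 × 9.363) = 0.0008404 kg/m³.
(x−vt)²/(4Dt) = (1.48)²/(4 × 0.0545 × 128) = 0.07850; exp(−0.07850) = 0.9245.
C = 0.0008404 × 0.9245 = 0.000777 kg/m³.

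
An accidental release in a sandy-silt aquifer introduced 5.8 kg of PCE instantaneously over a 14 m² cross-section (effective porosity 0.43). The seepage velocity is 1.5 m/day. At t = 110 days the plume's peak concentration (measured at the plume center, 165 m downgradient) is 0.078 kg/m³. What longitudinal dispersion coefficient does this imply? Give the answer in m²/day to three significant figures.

At the plume center C_max = M/(n_e·A·√(4πDt)), so D = M²/(4πt·(n_e·A·C_max)²).
n_e·A·C_max = 0.43 × 14 × 0.078 = 0.4696 kg/m.
D = 5.8²/(4π × 110 × 0.4696²) = 0.110 m²/day.

0.110 m²/day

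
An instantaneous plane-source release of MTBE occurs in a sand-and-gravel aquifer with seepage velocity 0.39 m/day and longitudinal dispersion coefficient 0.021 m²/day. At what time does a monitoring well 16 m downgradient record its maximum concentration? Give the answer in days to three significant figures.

For the 1D instantaneous-source solution, setting ∂C/∂t = 0 at fixed x gives v²t² + 2Dt − x² = 0, so t = (√(D² + v²x²) − D)/v².
√(D² + v²x²) = √(0.021² + 0.39² × 16²) = 6.240; v² = 0.1521.
t = (6.240 − 0.021)/0.1521 = 40.9 days (vs. the pure-advection estimate x/v = 41.0 d).

40.9 days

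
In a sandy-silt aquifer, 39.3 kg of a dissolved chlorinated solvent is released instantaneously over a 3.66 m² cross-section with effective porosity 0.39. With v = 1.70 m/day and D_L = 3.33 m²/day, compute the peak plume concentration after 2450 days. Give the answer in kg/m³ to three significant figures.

0.0860 kg/m³

The peak of an instantaneous 1D plume sits at x = vt; there the Gaussian factor is 1 and C_max = M/(n_e·A·√(4πDt)), where n_e·A is the pore area the mass is dissolved in.
√(4πDt) = √(4π × 3.33 × 2450) = 320.2 m, so C_max = 39.3/(0.39 × 3.66 × 320.2) = 0.0860 kg/m³.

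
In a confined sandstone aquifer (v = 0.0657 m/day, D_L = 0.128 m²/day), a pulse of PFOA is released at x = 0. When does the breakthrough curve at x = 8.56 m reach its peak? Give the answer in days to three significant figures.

For the 1D instantaneous-source solution, setting ∂C/∂t = 0 at fixed x gives v²t² + 2Dt − x² = 0, so t = (√(D² + v²x²) − D)/v².
√(D² + v²x²) = √(0.128² + 0.0657² × 8.56²) = 0.5768; v² = 0.00431649.
t = (0.5768 − 0.128)/0.00431649 = 104 days (vs. the pure-advection estimate x/v = 130 d).

104 days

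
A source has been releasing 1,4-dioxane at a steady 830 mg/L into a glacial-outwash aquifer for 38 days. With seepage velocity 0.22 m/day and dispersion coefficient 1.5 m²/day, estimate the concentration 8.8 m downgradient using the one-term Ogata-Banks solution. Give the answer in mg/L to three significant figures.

For a continuous step input, C/C₀ ≈ ½·erfc((x−vt)/(2√(Dt))).
vt = 0.22 × 38 = 8.36 m and 2√(Dt) = 2√(1.5 × 38) = 15.10 m.
Argument (x−vt)/(2√(Dt)) = (8.8 − 8.36)/15.10 = 0.02914; ½·erfc(0.02914) = 0.4836.
C = 830 × 0.4836 = 401 mg/L.

401 mg/L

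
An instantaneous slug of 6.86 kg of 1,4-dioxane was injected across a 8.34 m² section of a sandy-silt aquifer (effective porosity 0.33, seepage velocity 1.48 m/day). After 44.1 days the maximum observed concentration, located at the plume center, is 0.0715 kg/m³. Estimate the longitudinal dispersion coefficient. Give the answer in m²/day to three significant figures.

2.19 m²/day

At the plume center C_max = M/(n_e·A·√(4πDt)), so D = M²/(4πt·(n_e·A·C_max)²).
n_e·A·C_max = 0.33 × 8.34 × 0.0715 = 0.1968 kg/m.
D = 6.86²/(4π × 44.1 × 0.1968²) = 2.19 m²/day.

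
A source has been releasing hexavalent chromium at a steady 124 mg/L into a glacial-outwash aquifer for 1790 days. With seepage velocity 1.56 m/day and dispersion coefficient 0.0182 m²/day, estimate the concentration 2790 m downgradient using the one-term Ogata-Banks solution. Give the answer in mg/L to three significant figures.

76.5 mg/L

For a continuous step input, C/C₀ ≈ ½·erfc((x−vt)/(2√(Dt))).
vt = 1.56 × 1790 = 2792.4 m and 2√(Dt) = 2√(0.0182 × 1790) = 11.42 m.
Argument (x−vt)/(2√(Dt)) = (2790 − 2792.4)/11.42 = -0.2102; ½·erfc(-0.2102) = 0.6169.
C = 124 × 0.6169 = 76.5 mg/L.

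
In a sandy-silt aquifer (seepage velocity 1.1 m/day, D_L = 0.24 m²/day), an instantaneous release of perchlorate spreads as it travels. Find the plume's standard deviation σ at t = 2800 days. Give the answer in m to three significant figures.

36.7 m

Dispersive spreading gives a Gaussian with σ² = 2Dt; advection only shifts the center.
σ = √(2 × 0.24 × 2800) = 36.7 m.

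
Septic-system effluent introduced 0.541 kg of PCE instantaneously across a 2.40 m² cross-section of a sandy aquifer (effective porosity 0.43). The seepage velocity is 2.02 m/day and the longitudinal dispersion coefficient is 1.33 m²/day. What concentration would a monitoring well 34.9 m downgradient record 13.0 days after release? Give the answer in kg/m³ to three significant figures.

For an instantaneous plane source, C(x,t) = M/(n_e·A·√(4πDt)) · exp(−(x−vt)²/(4Dt)), with n_e·A the pore (flow) area.
Plume center vt = 2.02 × 13.0 = 26.26 m, so the well at 34.9 m is 8.64 m downgradient of the peak.
√(4πDt) = 14.74 m, giving peak height M/(n_e·A·√(4πDt)) = 0.541/(0.43 × 2.40 × 14.74) = 0.03556 kg/m³.
(x−vt)²/(4Dt) = (8.64)²/(4 × 1.33 × 13.0) = 1.079; exp(−1.079) = 0.3399.
C = 0.03556 × 0.3399 = 0.0121 kg/m³.

0.0121 kg/m³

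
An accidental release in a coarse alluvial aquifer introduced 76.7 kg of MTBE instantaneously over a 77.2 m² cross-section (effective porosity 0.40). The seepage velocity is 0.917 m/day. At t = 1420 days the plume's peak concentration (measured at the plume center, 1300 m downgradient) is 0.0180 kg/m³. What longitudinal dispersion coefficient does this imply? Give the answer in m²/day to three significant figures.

1.07 m²/day

At the plume center C_max = M/(n_e·A·√(4πDt)), so D = M²/(4πt·(n_e·A·C_max)²).
n_e·A·C_max = 0.40 × 77.2 × 0.0180 = 0.5558 kg/m.
D = 76.7²/(4π × 1420 × 0.5558²) = 1.07 m²/day.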